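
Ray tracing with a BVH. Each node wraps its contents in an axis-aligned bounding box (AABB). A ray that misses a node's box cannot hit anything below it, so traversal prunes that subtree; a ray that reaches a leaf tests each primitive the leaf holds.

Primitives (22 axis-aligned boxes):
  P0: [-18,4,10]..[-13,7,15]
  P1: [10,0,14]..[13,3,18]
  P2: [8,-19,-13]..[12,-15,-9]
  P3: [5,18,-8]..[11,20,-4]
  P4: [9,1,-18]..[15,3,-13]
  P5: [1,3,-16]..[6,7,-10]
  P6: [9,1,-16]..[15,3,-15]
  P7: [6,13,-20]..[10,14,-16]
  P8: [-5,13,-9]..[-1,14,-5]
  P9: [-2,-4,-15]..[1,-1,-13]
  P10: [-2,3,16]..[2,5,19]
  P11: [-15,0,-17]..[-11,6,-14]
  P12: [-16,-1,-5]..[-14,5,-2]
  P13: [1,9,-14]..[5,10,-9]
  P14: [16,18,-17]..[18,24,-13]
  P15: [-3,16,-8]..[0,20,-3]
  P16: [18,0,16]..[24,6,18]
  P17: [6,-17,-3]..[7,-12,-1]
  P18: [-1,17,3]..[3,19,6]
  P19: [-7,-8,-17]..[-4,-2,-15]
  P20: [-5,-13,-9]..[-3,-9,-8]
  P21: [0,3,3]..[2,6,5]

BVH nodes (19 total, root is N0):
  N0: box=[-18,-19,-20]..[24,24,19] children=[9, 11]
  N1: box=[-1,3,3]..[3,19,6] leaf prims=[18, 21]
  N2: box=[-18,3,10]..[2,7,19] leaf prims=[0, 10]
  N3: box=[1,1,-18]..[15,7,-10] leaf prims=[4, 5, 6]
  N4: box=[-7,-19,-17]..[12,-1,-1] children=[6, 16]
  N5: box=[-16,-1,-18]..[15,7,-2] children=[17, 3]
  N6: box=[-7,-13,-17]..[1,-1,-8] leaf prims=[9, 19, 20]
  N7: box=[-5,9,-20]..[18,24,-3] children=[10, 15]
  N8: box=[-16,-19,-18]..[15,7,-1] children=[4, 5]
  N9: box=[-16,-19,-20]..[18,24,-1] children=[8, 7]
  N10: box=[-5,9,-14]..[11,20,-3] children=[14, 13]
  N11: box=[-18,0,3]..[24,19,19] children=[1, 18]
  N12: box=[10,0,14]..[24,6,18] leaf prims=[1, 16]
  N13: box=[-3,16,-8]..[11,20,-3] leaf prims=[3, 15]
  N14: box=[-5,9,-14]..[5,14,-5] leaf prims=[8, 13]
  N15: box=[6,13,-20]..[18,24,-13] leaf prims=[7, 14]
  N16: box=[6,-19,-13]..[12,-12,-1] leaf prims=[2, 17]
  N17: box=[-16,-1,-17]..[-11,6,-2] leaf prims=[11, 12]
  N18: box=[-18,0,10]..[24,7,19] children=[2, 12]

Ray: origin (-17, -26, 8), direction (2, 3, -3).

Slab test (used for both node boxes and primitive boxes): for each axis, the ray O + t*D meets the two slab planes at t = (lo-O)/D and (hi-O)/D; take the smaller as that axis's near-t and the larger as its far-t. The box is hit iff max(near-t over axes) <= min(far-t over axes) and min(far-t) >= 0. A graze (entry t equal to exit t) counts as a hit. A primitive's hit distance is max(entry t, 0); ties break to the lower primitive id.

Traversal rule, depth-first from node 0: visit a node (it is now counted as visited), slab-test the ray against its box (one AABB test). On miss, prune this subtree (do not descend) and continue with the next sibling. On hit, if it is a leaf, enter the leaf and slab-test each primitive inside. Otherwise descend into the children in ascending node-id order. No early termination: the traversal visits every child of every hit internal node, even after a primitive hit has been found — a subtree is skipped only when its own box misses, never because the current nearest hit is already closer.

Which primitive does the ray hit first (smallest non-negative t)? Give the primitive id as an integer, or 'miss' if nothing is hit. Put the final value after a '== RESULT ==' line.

Trace the traversal:
N0 x:[-1/2,41/2] y:[7/3,50/3] z:[-11/3,28/3] -> hit [7/3,28/3], descend [9, 11]
  N9 x:[1/2,35/2] y:[7/3,50/3] z:[3,28/3] -> hit [3,28/3], descend [7, 8]
    N7 x:[6,35/2] y:[35/3,50/3] z:[11/3,28/3] -> miss, prune
    N8 x:[1/2,16] y:[7/3,11] z:[3,26/3] -> hit [3,26/3], descend [4, 5]
      N4 x:[5,29/2] y:[7/3,25/3] z:[3,25/3] -> hit [5,25/3], descend [6, 16]
        N6 x:[5,9] y:[13/3,25/3] z:[16/3,25/3] -> hit [16/3,25/3] leaf, test {P9@t=15/2, P19(miss), P20(miss)}
        N16 x:[23/2,29/2] y:[7/3,14/3] z:[3,7] -> miss, prune
      N5 x:[1/2,16] y:[25/3,11] z:[10/3,26/3] -> hit [25/3,26/3], descend [3, 17]
        N3 x:[9,16] y:[9,11] z:[6,26/3] -> miss, prune
        N17 x:[1/2,3] y:[25/3,32/3] z:[10/3,25/3] -> miss, prune
  N11 x:[-1/2,41/2] y:[26/3,15] z:[-11/3,5/3] -> miss, prune

Summary -> nodes [0, 9, 7, 8, 4, 6, 16, 5, 3, 17, 11]; box-tests=11; leaf-entries=1; first=P9

== RESULT ==
9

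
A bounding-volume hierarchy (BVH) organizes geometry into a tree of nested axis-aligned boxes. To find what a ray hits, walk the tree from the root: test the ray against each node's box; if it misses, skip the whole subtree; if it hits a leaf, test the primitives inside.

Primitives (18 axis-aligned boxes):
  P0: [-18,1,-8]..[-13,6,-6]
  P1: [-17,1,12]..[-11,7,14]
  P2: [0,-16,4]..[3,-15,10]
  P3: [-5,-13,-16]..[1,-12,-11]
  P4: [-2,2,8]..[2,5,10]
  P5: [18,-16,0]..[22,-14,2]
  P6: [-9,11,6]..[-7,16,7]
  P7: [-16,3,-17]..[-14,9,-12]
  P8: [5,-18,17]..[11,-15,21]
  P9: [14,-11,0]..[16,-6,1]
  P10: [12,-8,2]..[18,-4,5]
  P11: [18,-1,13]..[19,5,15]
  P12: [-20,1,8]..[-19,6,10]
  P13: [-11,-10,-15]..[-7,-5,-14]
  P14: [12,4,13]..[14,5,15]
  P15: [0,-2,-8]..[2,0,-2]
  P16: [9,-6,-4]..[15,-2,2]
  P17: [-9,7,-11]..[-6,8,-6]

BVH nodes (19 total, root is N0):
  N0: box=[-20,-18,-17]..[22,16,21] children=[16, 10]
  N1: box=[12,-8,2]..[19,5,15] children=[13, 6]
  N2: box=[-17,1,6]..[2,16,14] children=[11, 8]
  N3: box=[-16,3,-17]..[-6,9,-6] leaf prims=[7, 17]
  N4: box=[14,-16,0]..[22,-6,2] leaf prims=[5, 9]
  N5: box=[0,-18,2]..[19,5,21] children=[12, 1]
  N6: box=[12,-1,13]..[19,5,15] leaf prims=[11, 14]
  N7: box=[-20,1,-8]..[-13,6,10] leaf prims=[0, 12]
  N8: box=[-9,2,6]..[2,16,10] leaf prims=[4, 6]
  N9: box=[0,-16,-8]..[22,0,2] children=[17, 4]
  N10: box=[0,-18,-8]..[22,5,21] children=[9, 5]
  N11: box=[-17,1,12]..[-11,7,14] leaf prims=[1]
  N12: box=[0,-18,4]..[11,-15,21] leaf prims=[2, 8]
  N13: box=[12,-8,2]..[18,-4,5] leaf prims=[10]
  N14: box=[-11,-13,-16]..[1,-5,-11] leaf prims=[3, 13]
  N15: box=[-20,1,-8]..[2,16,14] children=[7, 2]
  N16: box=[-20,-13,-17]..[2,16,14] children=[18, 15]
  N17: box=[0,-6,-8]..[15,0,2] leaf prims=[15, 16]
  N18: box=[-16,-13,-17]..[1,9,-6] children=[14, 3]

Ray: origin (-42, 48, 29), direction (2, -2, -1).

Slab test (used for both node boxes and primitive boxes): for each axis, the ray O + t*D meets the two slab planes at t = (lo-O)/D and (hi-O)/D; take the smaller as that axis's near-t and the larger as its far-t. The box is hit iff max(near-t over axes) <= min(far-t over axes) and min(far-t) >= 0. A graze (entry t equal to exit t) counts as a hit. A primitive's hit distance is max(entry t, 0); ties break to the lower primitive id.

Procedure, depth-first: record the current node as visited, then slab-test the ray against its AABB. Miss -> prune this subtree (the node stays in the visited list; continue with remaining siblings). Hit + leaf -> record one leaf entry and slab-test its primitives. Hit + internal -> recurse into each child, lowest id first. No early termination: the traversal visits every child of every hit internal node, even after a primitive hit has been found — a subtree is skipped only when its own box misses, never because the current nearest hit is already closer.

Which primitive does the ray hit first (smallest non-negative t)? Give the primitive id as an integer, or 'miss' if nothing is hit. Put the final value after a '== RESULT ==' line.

Traverse from the root:
N0 x:[11,32] y:[16,33] z:[8,46] -> hit [16,32], descend [10, 16]
  N10 x:[21,32] y:[43/2,33] z:[8,37] -> hit [43/2,32], descend [5, 9]
    N5 x:[21,61/2] y:[43/2,33] z:[8,27] -> hit [43/2,27], descend [1, 12]
      N1 x:[27,61/2] y:[43/2,28] z:[14,27] -> hit [27,27], descend [6, 13]
        N6 x:[27,61/2] y:[43/2,49/2] z:[14,16] -> miss, prune
        N13 x:[27,30] y:[26,28] z:[24,27] -> hit [27,27] leaf, test {P10@t=27}
      N12 x:[21,53/2] y:[63/2,33] z:[8,25] -> miss, prune
    N9 x:[21,32] y:[24,32] z:[27,37] -> hit [27,32], descend [4, 17]
      N4 x:[28,32] y:[27,32] z:[27,29] -> hit [28,29] leaf, test {P5(miss), P9@t=28}
      N17 x:[21,57/2] y:[24,27] z:[27,37] -> hit [27,27] leaf, test {P15(miss), P16@t=27}
  N16 x:[11,22] y:[16,61/2] z:[15,46] -> hit [16,22], descend [15, 18]
    N15 x:[11,22] y:[16,47/2] z:[15,37] -> hit [16,22], descend [2, 7]
      N2 x:[25/2,22] y:[16,47/2] z:[15,23] -> hit [16,22], descend [8, 11]
        N8 x:[33/2,22] y:[16,23] z:[19,23] -> hit [19,22] leaf, test {P4(miss), P6(miss)}
        N11 x:[25/2,31/2] y:[41/2,47/2] z:[15,17] -> miss, prune
      N7 x:[11,29/2] y:[21,47/2] z:[19,37] -> miss, prune
    N18 x:[13,43/2] y:[39/2,61/2] z:[35,46] -> miss, prune

order=[0, 10, 5, 1, 6, 13, 12, 9, 4, 17, 16, 15, 2, 8, 11, 7, 18]  |boxes|=17  |leaves|=4  hit=P10

== RESULT ==
10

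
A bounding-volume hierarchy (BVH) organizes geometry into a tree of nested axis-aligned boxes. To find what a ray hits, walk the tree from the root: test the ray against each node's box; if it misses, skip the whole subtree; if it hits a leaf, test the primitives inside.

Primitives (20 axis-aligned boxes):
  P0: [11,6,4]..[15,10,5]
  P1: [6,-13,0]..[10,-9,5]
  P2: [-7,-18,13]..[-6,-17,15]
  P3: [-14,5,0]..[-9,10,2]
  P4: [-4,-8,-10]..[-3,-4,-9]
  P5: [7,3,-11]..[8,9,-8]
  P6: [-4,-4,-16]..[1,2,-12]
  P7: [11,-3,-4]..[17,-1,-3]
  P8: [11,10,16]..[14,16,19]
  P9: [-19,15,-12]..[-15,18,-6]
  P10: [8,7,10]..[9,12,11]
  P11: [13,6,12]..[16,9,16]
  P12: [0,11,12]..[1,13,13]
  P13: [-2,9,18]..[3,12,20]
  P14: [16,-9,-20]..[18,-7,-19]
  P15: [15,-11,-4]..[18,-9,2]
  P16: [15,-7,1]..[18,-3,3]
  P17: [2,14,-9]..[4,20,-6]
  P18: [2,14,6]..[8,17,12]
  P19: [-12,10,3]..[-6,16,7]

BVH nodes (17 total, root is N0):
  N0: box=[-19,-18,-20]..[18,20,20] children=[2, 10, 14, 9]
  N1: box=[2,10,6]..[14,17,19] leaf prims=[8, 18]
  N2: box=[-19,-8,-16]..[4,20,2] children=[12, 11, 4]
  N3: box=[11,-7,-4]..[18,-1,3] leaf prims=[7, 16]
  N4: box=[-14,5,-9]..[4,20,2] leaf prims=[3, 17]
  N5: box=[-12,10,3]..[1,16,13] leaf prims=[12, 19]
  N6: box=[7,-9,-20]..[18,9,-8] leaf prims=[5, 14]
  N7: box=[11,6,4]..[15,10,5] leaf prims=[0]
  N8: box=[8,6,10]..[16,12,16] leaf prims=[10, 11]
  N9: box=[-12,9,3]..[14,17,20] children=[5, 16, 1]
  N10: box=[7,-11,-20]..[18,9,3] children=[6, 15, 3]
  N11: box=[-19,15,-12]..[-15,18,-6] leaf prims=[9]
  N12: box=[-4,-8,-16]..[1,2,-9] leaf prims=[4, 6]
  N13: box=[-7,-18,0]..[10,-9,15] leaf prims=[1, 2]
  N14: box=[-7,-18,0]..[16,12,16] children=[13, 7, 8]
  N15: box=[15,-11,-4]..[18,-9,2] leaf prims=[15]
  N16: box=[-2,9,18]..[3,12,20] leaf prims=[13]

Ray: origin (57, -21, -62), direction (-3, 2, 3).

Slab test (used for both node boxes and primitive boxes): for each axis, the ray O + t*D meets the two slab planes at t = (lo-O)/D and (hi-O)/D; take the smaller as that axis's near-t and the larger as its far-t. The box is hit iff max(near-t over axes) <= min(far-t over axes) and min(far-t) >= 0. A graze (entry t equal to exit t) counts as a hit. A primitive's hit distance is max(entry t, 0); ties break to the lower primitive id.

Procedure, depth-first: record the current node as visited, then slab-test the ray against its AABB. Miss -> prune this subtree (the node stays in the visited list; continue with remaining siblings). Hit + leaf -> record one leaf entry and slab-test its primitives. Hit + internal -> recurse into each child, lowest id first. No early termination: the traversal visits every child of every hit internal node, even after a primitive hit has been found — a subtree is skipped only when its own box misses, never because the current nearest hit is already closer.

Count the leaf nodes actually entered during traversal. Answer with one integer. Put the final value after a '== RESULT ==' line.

Walk:
N0 x:[13,76/3] y:[3/2,41/2] z:[14,82/3] -> hit [14,41/2], descend [2, 9, 10, 14]
  N2 x:[53/3,76/3] y:[13/2,41/2] z:[46/3,64/3] -> hit [53/3,41/2], descend [4, 11, 12]
    N4 x:[53/3,71/3] y:[13,41/2] z:[53/3,64/3] -> hit [53/3,41/2] leaf, test {P3(miss), P17@t=53/3}
    N11 x:[24,76/3] y:[18,39/2] z:[50/3,56/3] -> miss, prune
    N12 x:[56/3,61/3] y:[13/2,23/2] z:[46/3,53/3] -> miss, prune
  N9 x:[43/3,23] y:[15,19] z:[65/3,82/3] -> miss, prune
  N10 x:[13,50/3] y:[5,15] z:[14,65/3] -> hit [14,15], descend [3, 6, 15]
    N3 x:[13,46/3] y:[7,10] z:[58/3,65/3] -> miss, prune
    N6 x:[13,50/3] y:[6,15] z:[14,18] -> hit [14,15] leaf, test {P5(miss), P14(miss)}
    N15 x:[13,14] y:[5,6] z:[58/3,64/3] -> miss, prune
  N14 x:[41/3,64/3] y:[3/2,33/2] z:[62/3,26] -> miss, prune

11 AABB tests over nodes [0, 2, 4, 11, 12, 9, 10, 3, 6, 15, 14]; 2 leaves entered; closest P17.

== RESULT ==
2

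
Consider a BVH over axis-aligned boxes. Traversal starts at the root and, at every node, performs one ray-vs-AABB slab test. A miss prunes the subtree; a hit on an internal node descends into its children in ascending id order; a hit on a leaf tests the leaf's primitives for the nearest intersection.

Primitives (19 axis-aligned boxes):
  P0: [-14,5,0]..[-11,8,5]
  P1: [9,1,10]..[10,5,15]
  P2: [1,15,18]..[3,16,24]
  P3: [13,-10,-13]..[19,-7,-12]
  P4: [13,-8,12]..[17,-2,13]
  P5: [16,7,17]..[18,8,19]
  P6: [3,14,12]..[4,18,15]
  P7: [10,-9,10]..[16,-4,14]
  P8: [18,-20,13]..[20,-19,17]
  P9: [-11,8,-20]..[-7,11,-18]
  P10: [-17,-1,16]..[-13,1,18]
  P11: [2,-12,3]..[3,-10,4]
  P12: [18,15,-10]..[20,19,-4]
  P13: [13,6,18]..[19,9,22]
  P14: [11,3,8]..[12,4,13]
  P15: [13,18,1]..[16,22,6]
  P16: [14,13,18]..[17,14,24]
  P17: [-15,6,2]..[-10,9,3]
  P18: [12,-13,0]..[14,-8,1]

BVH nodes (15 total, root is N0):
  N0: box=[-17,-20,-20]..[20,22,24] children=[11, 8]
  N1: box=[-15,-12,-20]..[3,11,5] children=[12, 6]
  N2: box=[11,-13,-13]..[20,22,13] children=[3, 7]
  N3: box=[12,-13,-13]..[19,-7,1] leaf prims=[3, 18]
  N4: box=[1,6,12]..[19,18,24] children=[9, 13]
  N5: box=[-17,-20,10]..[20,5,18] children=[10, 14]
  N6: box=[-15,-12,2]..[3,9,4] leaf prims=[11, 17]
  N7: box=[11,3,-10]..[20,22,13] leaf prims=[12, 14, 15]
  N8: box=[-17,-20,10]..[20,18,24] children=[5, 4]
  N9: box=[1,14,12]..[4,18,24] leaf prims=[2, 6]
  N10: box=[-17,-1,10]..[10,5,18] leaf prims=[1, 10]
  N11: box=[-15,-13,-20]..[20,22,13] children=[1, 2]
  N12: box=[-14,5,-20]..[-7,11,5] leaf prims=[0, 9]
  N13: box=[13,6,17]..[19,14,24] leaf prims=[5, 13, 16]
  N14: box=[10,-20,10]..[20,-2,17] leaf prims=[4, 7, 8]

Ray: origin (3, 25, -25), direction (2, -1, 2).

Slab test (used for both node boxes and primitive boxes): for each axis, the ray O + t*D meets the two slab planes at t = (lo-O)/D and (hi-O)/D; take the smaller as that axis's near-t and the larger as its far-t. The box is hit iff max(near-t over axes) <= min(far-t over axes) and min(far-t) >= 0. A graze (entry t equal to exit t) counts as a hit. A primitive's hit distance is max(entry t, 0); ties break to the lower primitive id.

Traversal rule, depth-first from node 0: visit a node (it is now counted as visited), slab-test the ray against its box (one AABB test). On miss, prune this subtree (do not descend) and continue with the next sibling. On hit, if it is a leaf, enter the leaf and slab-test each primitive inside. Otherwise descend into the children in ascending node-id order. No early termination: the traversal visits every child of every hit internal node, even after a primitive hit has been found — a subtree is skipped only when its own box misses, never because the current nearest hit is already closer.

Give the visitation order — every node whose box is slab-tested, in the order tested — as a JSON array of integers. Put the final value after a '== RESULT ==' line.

Traverse from the root:
N0 x:[-10,17/2] y:[3,45] z:[5/2,49/2] -> hit [3,17/2], descend [8, 11]
  N8 x:[-10,17/2] y:[7,45] z:[35/2,49/2] -> miss, prune
  N11 x:[-9,17/2] y:[3,38] z:[5/2,19] -> hit [3,17/2], descend [1, 2]
    N1 x:[-9,0] y:[14,37] z:[5/2,15] -> miss, prune
    N2 x:[4,17/2] y:[3,38] z:[6,19] -> hit [6,17/2], descend [3, 7]
      N3 x:[9/2,8] y:[32,38] z:[6,13] -> miss, prune
      N7 x:[4,17/2] y:[3,22] z:[15/2,19] -> hit [15/2,17/2] leaf, test {P12@t=15/2, P14(miss), P15(miss)}

order=[0, 8, 11, 1, 2, 3, 7]  |boxes|=7  |leaves|=1  hit=P12

== RESULT ==
[0, 8, 11, 1, 2, 3, 7]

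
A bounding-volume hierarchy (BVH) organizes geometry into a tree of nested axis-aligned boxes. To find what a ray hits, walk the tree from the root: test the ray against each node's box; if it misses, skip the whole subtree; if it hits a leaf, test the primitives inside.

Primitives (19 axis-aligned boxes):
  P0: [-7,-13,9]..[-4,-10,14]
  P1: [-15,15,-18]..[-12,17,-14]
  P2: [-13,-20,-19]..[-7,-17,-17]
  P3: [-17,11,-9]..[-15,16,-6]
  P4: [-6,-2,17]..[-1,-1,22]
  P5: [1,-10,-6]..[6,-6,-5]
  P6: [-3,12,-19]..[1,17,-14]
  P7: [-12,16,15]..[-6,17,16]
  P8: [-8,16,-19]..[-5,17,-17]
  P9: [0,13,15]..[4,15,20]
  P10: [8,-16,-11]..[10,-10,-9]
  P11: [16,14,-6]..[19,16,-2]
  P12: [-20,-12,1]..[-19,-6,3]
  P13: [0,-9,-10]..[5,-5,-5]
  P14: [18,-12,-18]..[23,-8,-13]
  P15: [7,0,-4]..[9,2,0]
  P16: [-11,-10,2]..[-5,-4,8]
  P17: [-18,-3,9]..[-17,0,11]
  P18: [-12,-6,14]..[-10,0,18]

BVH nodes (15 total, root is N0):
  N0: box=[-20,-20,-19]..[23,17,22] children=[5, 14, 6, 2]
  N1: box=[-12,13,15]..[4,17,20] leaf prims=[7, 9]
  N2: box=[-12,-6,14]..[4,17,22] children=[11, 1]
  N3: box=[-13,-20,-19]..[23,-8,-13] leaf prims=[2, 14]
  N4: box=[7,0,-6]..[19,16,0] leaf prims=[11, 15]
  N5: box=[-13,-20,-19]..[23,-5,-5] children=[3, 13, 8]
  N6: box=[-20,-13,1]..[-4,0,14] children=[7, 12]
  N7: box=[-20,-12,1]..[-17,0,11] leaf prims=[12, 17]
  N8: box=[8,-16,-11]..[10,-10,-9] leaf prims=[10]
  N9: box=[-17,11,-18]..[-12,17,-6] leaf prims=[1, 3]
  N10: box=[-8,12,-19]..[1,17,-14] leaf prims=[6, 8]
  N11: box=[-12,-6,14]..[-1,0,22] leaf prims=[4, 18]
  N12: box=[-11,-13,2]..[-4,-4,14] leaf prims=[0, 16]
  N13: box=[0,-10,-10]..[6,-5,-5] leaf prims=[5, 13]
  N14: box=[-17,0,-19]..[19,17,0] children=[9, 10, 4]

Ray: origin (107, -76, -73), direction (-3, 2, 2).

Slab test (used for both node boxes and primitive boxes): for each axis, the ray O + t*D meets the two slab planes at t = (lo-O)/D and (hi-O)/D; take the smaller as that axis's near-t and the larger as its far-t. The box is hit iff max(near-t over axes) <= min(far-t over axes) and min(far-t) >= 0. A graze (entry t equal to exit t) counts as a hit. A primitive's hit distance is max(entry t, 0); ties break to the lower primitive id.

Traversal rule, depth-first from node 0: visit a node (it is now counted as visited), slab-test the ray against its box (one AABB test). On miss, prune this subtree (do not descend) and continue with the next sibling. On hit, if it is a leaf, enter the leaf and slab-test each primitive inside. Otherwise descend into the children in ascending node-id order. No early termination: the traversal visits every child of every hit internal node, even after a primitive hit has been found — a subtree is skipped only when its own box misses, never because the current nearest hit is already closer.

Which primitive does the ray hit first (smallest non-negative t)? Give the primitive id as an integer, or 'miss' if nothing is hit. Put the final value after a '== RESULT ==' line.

Walk:
N0 x:[28,127/3] y:[28,93/2] z:[27,95/2] -> hit [28,127/3], descend [2, 5, 6, 14]
  N2 x:[103/3,119/3] y:[35,93/2] z:[87/2,95/2] -> miss, prune
  N5 x:[28,40] y:[28,71/2] z:[27,34] -> hit [28,34], descend [3, 8, 13]
    N3 x:[28,40] y:[28,34] z:[27,30] -> hit [28,30] leaf, test {P2(miss), P14(miss)}
    N8 x:[97/3,33] y:[30,33] z:[31,32] -> miss, prune
    N13 x:[101/3,107/3] y:[33,71/2] z:[63/2,34] -> hit [101/3,34] leaf, test {P5@t=101/3, P13@t=34}
  N6 x:[37,127/3] y:[63/2,38] z:[37,87/2] -> hit [37,38], descend [7, 12]
    N7 x:[124/3,127/3] y:[32,38] z:[37,42] -> miss, prune
    N12 x:[37,118/3] y:[63/2,36] z:[75/2,87/2] -> miss, prune
  N14 x:[88/3,124/3] y:[38,93/2] z:[27,73/2] -> miss, prune

Visited [0, 2, 5, 3, 8, 13, 6, 7, 12, 14]. Tests: 10 box, 2 leaf. Nearest: P5.

== RESULT ==
5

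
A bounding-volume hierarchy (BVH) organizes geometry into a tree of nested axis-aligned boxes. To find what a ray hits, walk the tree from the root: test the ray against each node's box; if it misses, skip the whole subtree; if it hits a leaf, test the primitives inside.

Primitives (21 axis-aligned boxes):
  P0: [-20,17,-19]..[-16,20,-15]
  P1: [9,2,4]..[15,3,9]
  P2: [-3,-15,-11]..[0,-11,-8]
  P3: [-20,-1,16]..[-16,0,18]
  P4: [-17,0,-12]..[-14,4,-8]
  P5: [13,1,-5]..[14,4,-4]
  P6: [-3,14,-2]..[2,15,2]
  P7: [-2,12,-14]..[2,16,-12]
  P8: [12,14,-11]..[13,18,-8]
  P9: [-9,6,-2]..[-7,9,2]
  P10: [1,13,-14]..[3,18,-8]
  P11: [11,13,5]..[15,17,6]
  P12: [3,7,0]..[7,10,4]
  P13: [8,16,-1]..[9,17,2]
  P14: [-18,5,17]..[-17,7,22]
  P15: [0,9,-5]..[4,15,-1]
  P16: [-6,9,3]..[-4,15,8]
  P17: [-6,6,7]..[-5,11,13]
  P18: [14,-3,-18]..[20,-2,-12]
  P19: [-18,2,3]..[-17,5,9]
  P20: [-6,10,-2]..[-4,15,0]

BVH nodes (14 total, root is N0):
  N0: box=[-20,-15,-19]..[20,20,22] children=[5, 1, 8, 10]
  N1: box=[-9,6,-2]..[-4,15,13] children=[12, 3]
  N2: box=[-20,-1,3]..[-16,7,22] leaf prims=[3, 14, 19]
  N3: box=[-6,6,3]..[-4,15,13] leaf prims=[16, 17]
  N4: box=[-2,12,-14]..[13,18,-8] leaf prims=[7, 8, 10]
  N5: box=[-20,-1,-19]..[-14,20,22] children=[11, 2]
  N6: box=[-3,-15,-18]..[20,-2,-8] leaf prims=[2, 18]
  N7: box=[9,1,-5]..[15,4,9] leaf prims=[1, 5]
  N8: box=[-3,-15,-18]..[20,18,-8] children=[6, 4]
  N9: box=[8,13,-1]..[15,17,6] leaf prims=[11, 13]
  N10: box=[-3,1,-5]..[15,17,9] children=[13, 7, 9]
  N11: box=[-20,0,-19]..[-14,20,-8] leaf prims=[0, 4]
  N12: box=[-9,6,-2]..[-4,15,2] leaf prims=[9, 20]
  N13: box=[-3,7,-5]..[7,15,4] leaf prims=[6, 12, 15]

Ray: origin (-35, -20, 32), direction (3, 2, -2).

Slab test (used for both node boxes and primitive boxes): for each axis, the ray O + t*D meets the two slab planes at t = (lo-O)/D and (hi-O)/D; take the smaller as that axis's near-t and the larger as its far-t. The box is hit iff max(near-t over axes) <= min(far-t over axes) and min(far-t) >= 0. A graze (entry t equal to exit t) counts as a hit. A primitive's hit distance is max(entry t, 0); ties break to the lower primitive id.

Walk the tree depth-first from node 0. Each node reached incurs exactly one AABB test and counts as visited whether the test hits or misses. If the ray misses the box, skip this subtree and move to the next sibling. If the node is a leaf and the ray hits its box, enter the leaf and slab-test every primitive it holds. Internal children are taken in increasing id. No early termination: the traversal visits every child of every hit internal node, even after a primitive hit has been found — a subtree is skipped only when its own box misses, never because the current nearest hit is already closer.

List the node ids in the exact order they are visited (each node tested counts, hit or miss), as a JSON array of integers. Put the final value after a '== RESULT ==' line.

Traverse from the root:
N0 x:[5,55/3] y:[5/2,20] z:[5,51/2] -> hit [5,55/3], descend [1, 5, 8, 10]
  N1 x:[26/3,31/3] y:[13,35/2] z:[19/2,17] -> miss, prune
  N5 x:[5,7] y:[19/2,20] z:[5,51/2] -> miss, prune
  N8 x:[32/3,55/3] y:[5/2,19] z:[20,25] -> miss, prune
  N10 x:[32/3,50/3] y:[21/2,37/2] z:[23/2,37/2] -> hit [23/2,50/3], descend [7, 9, 13]
    N7 x:[44/3,50/3] y:[21/2,12] z:[23/2,37/2] -> miss, prune
    N9 x:[43/3,50/3] y:[33/2,37/2] z:[13,33/2] -> hit [33/2,33/2] leaf, test {P11(miss), P13(miss)}
    N13 x:[32/3,14] y:[27/2,35/2] z:[14,37/2] -> hit [14,14] leaf, test {P6(miss), P12@t=14, P15(miss)}

order=[0, 1, 5, 8, 10, 7, 9, 13]  |boxes|=8  |leaves|=2  hit=P12

== RESULT ==
[0, 1, 5, 8, 10, 7, 9, 13]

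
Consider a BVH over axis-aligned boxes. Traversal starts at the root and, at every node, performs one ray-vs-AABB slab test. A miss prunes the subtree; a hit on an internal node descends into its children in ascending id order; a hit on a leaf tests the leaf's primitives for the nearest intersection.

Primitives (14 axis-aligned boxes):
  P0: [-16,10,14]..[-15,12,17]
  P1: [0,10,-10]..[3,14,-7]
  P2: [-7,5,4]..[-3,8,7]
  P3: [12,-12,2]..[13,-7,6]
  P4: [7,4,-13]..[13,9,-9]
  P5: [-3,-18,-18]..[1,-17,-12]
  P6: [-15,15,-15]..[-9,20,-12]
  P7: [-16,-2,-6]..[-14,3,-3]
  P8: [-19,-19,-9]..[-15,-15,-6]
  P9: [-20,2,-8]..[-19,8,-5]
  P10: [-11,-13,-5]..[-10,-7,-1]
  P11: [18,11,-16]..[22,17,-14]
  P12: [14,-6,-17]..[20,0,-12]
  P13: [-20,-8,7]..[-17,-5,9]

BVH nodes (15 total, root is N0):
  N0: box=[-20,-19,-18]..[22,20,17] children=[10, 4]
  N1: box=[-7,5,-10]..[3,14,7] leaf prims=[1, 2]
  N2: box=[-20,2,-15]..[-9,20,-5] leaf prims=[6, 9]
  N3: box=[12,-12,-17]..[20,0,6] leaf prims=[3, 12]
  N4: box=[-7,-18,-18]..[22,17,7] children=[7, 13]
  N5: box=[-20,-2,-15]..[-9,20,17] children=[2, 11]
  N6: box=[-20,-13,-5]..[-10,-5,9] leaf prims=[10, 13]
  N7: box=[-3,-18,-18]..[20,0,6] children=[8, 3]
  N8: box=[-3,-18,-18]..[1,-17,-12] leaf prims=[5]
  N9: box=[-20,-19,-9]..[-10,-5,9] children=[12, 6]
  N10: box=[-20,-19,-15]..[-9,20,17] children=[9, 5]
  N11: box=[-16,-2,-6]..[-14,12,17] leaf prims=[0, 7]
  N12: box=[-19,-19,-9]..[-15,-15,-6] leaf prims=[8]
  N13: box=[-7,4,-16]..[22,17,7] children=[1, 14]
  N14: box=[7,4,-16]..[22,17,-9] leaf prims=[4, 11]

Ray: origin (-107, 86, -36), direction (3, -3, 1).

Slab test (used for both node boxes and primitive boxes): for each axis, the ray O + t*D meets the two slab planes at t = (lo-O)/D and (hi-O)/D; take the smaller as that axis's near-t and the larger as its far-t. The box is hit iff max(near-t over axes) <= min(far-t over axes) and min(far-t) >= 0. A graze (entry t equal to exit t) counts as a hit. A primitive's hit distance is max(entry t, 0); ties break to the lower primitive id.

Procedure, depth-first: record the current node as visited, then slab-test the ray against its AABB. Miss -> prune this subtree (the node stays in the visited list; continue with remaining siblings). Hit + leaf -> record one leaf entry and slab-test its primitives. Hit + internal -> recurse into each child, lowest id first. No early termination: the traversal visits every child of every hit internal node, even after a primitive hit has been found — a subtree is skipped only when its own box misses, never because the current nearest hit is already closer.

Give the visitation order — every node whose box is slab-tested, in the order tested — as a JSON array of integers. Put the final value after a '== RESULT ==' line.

Trace the traversal:
N0 x:[29,43] y:[22,35] z:[18,53] -> hit [29,35], descend [4, 10]
  N4 x:[100/3,43] y:[23,104/3] z:[18,43] -> hit [100/3,104/3], descend [7, 13]
    N7 x:[104/3,127/3] y:[86/3,104/3] z:[18,42] -> hit [104/3,104/3], descend [3, 8]
      N3 x:[119/3,127/3] y:[86/3,98/3] z:[19,42] -> miss, prune
      N8 x:[104/3,36] y:[103/3,104/3] z:[18,24] -> miss, prune
    N13 x:[100/3,43] y:[23,82/3] z:[20,43] -> miss, prune
  N10 x:[29,98/3] y:[22,35] z:[21,53] -> hit [29,98/3], descend [5, 9]
    N5 x:[29,98/3] y:[22,88/3] z:[21,53] -> hit [29,88/3], descend [2, 11]
      N2 x:[29,98/3] y:[22,28] z:[21,31] -> miss, prune
      N11 x:[91/3,31] y:[74/3,88/3] z:[30,53] -> miss, prune
    N9 x:[29,97/3] y:[91/3,35] z:[27,45] -> hit [91/3,97/3], descend [6, 12]
      N6 x:[29,97/3] y:[91/3,33] z:[31,45] -> hit [31,97/3] leaf, test {P10@t=32, P13(miss)}
      N12 x:[88/3,92/3] y:[101/3,35] z:[27,30] -> miss, prune

order=[0, 4, 7, 3, 8, 13, 10, 5, 2, 11, 9, 6, 12]  |boxes|=13  |leaves|=1  hit=P10

== RESULT ==
[0, 4, 7, 3, 8, 13, 10, 5, 2, 11, 9, 6, 12]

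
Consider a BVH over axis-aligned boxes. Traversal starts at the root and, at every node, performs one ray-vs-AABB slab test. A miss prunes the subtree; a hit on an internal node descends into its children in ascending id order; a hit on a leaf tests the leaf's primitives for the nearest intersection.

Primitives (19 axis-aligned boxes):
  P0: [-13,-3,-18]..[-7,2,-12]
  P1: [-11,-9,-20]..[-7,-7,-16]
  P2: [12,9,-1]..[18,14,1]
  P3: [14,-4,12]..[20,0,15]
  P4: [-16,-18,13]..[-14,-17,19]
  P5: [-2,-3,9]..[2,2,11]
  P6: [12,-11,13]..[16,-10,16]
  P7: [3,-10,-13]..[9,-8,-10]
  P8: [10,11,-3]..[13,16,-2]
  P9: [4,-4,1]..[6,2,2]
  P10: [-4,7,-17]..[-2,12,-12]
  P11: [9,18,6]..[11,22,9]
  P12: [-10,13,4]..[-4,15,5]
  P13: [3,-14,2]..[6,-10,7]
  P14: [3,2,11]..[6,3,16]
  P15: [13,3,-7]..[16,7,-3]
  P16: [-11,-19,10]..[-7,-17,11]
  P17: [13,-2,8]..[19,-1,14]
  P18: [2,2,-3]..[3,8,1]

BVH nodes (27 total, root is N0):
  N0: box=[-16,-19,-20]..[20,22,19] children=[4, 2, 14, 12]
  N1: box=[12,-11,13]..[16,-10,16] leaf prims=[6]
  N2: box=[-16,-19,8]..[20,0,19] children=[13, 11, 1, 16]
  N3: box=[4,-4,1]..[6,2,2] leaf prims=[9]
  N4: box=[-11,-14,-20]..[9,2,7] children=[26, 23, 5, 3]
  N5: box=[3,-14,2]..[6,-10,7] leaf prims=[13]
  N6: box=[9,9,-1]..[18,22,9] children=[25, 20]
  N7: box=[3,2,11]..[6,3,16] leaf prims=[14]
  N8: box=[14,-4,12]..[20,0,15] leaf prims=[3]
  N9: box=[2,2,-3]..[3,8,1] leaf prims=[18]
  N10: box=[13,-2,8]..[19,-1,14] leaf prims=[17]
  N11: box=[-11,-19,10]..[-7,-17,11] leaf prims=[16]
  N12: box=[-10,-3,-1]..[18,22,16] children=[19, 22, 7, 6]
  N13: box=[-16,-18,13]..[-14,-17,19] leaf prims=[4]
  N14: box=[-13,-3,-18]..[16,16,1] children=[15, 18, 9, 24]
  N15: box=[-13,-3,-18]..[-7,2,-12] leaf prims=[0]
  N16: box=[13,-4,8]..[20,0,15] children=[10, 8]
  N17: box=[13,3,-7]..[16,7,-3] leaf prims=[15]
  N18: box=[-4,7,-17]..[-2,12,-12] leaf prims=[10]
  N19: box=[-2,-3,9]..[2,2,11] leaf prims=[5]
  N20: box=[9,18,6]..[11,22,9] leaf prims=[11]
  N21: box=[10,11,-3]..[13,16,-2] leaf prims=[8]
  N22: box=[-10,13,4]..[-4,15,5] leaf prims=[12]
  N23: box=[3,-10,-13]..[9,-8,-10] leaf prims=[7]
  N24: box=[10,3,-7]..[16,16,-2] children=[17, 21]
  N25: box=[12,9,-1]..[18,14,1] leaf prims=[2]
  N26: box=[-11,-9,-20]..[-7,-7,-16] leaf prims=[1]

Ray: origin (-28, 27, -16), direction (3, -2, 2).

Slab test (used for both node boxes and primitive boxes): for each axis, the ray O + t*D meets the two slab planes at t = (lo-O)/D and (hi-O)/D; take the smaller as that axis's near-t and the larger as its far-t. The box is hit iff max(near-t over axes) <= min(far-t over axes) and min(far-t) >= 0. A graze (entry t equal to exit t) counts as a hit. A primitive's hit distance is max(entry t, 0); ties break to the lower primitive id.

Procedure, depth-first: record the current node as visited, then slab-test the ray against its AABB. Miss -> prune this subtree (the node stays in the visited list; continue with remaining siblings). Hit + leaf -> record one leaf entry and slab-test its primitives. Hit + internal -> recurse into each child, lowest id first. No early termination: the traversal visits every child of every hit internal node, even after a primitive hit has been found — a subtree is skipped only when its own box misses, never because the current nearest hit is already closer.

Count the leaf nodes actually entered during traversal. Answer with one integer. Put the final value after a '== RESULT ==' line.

Traverse from the root:
N0 x:[4,16] y:[5/2,23] z:[-2,35/2] -> hit [4,16], descend [2, 4, 12, 14]
  N2 x:[4,16] y:[27/2,23] z:[12,35/2] -> hit [27/2,16], descend [1, 11, 13, 16]
    N1 x:[40/3,44/3] y:[37/2,19] z:[29/2,16] -> miss, prune
    N11 x:[17/3,7] y:[22,23] z:[13,27/2] -> miss, prune
    N13 x:[4,14/3] y:[22,45/2] z:[29/2,35/2] -> miss, prune
    N16 x:[41/3,16] y:[27/2,31/2] z:[12,31/2] -> hit [41/3,31/2], descend [8, 10]
      N8 x:[14,16] y:[27/2,31/2] z:[14,31/2] -> hit [14,31/2] leaf, test {P3@t=14}
      N10 x:[41/3,47/3] y:[14,29/2] z:[12,15] -> hit [14,29/2] leaf, test {P17@t=14}
  N4 x:[17/3,37/3] y:[25/2,41/2] z:[-2,23/2] -> miss, prune
  N12 x:[6,46/3] y:[5/2,15] z:[15/2,16] -> hit [15/2,15], descend [6, 7, 19, 22]
    N6 x:[37/3,46/3] y:[5/2,9] z:[15/2,25/2] -> miss, prune
    N7 x:[31/3,34/3] y:[12,25/2] z:[27/2,16] -> miss, prune
    N19 x:[26/3,10] y:[25/2,15] z:[25/2,27/2] -> miss, prune
    N22 x:[6,8] y:[6,7] z:[10,21/2] -> miss, prune
  N14 x:[5,44/3] y:[11/2,15] z:[-1,17/2] -> hit [11/2,17/2], descend [9, 15, 18, 24]
    N9 x:[10,31/3] y:[19/2,25/2] z:[13/2,17/2] -> miss, prune
    N15 x:[5,7] y:[25/2,15] z:[-1,2] -> miss, prune
    N18 x:[8,26/3] y:[15/2,10] z:[-1/2,2] -> miss, prune
    N24 x:[38/3,44/3] y:[11/2,12] z:[9/2,7] -> miss, prune

order=[0, 2, 1, 11, 13, 16, 8, 10, 4, 12, 6, 7, 19, 22, 14, 9, 15, 18, 24]  |boxes|=19  |leaves|=2  hit=P3

== RESULT ==
2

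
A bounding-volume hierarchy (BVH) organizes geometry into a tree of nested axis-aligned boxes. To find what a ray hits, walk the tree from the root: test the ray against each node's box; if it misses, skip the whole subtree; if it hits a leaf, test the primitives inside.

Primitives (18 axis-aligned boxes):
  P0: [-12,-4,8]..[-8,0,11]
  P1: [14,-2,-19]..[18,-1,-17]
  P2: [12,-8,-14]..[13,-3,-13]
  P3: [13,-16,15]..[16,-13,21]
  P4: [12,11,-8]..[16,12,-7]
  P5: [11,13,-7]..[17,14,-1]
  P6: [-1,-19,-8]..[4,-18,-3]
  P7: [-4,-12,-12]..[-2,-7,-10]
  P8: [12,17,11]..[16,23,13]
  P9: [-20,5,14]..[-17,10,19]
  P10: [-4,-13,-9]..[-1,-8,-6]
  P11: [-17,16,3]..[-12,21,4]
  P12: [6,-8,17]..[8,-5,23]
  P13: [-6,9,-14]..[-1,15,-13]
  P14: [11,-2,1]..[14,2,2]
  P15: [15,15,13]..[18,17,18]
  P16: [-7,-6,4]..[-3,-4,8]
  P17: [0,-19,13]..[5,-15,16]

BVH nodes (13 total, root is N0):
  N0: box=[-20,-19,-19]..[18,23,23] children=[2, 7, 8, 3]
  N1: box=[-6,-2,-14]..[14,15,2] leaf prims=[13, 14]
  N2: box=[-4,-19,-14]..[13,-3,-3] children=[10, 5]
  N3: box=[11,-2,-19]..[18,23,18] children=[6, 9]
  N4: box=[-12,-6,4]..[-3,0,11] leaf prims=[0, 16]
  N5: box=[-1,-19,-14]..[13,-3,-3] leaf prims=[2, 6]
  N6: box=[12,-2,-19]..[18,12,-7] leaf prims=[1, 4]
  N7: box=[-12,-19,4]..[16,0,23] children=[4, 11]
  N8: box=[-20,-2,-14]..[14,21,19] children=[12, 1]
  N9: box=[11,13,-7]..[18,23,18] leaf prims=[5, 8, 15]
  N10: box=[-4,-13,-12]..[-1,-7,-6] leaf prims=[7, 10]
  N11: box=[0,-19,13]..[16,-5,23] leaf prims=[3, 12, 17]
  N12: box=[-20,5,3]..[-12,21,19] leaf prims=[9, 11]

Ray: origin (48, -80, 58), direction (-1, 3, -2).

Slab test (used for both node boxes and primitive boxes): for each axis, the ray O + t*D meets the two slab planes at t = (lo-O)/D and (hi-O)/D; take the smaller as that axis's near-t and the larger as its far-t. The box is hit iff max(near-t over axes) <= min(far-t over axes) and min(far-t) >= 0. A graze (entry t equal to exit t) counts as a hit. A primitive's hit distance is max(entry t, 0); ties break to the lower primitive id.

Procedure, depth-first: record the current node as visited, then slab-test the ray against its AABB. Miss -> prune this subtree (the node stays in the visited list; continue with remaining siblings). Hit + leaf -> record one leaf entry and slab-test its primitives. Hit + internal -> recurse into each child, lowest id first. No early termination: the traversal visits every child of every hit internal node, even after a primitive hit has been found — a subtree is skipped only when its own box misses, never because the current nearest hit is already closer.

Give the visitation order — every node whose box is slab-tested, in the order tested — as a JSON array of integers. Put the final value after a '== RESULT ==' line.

Traverse from the root:
N0 x:[30,68] y:[61/3,103/3] z:[35/2,77/2] -> hit [30,103/3], descend [2, 3, 7, 8]
  N2 x:[35,52] y:[61/3,77/3] z:[61/2,36] -> miss, prune
  N3 x:[30,37] y:[26,103/3] z:[20,77/2] -> hit [30,103/3], descend [6, 9]
    N6 x:[30,36] y:[26,92/3] z:[65/2,77/2] -> miss, prune
    N9 x:[30,37] y:[31,103/3] z:[20,65/2] -> hit [31,65/2] leaf, test {P5@t=31, P8(miss), P15(miss)}
  N7 x:[32,60] y:[61/3,80/3] z:[35/2,27] -> miss, prune
  N8 x:[34,68] y:[26,101/3] z:[39/2,36] -> miss, prune

Summary -> nodes [0, 2, 3, 6, 9, 7, 8]; box-tests=7; leaf-entries=1; first=P5

== RESULT ==
[0, 2, 3, 6, 9, 7, 8]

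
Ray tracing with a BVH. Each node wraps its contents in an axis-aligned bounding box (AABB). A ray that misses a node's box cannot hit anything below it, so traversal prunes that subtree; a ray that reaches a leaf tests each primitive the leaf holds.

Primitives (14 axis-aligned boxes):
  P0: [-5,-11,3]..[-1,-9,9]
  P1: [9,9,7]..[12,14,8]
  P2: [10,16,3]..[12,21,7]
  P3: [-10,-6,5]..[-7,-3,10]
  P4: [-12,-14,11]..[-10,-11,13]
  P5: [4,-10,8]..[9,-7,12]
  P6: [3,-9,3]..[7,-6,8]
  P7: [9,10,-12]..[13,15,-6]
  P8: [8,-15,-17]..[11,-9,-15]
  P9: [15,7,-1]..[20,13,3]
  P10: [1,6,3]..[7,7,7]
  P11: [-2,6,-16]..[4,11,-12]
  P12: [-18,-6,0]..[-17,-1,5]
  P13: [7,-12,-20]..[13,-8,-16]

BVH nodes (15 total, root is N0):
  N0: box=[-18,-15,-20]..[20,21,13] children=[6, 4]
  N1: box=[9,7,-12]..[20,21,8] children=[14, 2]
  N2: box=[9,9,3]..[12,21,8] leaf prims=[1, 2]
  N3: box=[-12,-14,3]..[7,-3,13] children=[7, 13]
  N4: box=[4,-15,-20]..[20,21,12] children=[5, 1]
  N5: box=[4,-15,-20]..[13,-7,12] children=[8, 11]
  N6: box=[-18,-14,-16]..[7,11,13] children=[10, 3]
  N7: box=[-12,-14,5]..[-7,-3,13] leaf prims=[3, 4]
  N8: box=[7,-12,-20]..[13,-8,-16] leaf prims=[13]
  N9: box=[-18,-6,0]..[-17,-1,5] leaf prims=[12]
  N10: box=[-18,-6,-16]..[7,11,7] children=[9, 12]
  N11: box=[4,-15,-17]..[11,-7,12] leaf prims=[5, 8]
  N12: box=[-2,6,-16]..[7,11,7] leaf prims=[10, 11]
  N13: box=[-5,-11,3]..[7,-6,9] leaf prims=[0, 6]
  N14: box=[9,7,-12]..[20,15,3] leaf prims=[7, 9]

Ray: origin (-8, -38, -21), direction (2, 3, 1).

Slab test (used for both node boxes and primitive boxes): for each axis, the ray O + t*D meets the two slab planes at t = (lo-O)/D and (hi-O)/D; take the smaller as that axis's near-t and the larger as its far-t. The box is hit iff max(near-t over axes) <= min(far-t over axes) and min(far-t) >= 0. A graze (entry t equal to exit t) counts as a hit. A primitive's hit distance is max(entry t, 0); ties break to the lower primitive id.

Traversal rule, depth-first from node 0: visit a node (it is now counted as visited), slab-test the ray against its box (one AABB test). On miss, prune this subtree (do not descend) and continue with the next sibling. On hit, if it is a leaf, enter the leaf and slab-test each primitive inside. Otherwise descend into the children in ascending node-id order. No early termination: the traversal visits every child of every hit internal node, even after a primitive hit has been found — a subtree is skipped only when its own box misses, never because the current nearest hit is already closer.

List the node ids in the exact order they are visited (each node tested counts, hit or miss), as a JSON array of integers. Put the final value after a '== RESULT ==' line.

Traverse from the root:
N0 x:[-5,14] y:[23/3,59/3] z:[1,34] -> hit [23/3,14], descend [4, 6]
  N4 x:[6,14] y:[23/3,59/3] z:[1,33] -> hit [23/3,14], descend [1, 5]
    N1 x:[17/2,14] y:[15,59/3] z:[9,29] -> miss, prune
    N5 x:[6,21/2] y:[23/3,31/3] z:[1,33] -> hit [23/3,31/3], descend [8, 11]
      N8 x:[15/2,21/2] y:[26/3,10] z:[1,5] -> miss, prune
      N11 x:[6,19/2] y:[23/3,31/3] z:[4,33] -> hit [23/3,19/2] leaf, test {P5(miss), P8(miss)}
  N6 x:[-5,15/2] y:[8,49/3] z:[5,34] -> miss, prune

7 AABB tests over nodes [0, 4, 1, 5, 8, 11, 6]; 1 leaf entered; closest miss.

== RESULT ==
[0, 4, 1, 5, 8, 11, 6]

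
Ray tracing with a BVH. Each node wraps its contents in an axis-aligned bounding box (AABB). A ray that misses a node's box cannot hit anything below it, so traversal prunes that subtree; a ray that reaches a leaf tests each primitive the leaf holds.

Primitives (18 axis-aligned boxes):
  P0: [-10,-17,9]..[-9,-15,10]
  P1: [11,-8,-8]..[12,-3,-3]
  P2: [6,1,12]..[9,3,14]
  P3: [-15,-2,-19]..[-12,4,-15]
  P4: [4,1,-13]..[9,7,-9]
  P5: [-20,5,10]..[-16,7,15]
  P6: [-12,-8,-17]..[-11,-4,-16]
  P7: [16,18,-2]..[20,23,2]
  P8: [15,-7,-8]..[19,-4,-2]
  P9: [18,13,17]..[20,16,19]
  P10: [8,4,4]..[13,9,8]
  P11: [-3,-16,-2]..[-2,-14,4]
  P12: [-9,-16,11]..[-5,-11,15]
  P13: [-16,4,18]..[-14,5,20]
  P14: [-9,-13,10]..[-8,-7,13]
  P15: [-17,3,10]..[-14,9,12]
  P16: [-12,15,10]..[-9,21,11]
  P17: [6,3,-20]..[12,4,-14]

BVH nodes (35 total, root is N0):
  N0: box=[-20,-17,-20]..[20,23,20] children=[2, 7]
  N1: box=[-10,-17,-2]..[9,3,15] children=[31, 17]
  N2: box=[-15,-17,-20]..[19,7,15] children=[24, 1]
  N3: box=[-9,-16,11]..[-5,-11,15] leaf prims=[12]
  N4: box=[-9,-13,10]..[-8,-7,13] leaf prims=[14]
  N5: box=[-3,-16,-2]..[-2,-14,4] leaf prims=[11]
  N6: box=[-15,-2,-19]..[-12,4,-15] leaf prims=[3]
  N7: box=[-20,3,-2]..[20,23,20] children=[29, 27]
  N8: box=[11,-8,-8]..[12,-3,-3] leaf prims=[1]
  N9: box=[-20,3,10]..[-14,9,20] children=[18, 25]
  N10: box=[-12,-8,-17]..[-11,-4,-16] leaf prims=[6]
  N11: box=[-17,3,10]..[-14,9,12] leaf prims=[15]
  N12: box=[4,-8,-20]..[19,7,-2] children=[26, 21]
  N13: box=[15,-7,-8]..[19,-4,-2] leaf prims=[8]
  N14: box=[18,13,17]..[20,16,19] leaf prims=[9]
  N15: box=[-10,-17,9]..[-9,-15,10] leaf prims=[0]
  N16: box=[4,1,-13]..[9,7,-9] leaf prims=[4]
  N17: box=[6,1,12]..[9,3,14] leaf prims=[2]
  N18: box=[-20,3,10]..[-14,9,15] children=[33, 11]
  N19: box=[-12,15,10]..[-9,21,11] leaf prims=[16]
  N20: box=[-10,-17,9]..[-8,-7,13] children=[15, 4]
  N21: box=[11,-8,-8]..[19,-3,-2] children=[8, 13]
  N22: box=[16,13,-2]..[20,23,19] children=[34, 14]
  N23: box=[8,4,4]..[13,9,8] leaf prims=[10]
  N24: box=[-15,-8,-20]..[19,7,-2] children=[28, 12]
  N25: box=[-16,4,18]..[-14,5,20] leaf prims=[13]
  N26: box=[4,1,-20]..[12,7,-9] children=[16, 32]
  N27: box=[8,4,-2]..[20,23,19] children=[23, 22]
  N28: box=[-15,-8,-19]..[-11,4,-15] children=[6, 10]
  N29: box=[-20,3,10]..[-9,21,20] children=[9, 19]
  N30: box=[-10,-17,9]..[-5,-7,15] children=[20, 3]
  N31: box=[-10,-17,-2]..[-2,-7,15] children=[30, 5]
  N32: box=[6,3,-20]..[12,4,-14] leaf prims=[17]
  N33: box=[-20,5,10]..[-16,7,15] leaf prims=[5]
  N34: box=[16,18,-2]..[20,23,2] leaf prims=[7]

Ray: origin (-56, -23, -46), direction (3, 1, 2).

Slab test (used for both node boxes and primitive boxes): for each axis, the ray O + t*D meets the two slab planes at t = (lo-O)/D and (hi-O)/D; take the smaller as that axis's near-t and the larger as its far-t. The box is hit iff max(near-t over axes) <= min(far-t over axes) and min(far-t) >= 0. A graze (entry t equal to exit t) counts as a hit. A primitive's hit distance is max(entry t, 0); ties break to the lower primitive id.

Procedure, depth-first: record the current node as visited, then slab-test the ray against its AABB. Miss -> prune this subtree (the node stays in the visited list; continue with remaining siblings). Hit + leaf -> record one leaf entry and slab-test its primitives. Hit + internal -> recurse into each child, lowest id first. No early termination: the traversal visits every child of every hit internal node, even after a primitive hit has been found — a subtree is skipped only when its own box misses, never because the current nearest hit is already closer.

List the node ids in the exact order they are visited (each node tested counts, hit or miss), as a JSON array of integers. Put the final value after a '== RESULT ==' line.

Walk:
N0 x:[12,76/3] y:[6,46] z:[13,33] -> hit [13,76/3], descend [2, 7]
  N2 x:[41/3,25] y:[6,30] z:[13,61/2] -> hit [41/3,25], descend [1, 24]
    N1 x:[46/3,65/3] y:[6,26] z:[22,61/2] -> miss, prune
    N24 x:[41/3,25] y:[15,30] z:[13,22] -> hit [15,22], descend [12, 28]
      N12 x:[20,25] y:[15,30] z:[13,22] -> hit [20,22], descend [21, 26]
        N21 x:[67/3,25] y:[15,20] z:[19,22] -> miss, prune
        N26 x:[20,68/3] y:[24,30] z:[13,37/2] -> miss, prune
      N28 x:[41/3,15] y:[15,27] z:[27/2,31/2] -> hit [15,15], descend [6, 10]
        N6 x:[41/3,44/3] y:[21,27] z:[27/2,31/2] -> miss, prune
        N10 x:[44/3,15] y:[15,19] z:[29/2,15] -> hit [15,15] leaf, test {P6@t=15}
  N7 x:[12,76/3] y:[26,46] z:[22,33] -> miss, prune

Summary -> nodes [0, 2, 1, 24, 12, 21, 26, 28, 6, 10, 7]; box-tests=11; leaf-entries=1; first=P6

== RESULT ==
[0, 2, 1, 24, 12, 21, 26, 28, 6, 10, 7]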